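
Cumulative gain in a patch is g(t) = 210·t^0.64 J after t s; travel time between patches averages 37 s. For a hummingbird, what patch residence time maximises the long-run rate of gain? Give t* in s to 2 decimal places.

65.78 s

By the marginal value theorem, leave when the instantaneous gain rate g'(t) equals the habitat-wide average g(t)/(T + t).
g'(t) = 0.64·210·t^-0.36. Setting 0.64·210·t^-0.36 = 210·t^0.64/(37+t) gives 0.64(37+t) = t, so 0.36·t = 0.64×37.
t* = 0.64×37/0.36 = 65.78 s.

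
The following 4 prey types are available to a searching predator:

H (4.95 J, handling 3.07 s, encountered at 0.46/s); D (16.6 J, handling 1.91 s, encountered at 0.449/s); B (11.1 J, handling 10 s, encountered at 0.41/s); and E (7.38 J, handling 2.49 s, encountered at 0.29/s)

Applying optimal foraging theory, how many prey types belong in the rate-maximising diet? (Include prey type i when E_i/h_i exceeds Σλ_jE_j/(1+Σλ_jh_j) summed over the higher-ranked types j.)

Profitabilities (E/h, J/s): D 8.69, E 2.96, H 1.61, B 1.11. Add prey in this order while the next type's profitability exceeds the intake rate on those already taken.
Rate on top 1: 4.012. E: 2.96 < 4.012 → exclude; stop.
Optimal diet: D — 1 of 4 types.

1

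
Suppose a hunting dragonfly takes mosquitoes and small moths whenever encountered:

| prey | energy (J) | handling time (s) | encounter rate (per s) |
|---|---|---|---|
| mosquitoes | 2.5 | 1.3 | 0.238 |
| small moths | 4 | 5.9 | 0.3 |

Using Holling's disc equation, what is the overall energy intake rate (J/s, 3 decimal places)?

0.583 J/s

Energy encountered per unit search time: 0.238×2.5 + 0.3×4 = 1.795 J/s.
Handling time per unit search time: 0.238×1.3 + 0.3×5.9 = 2.079.
Rate = 1.795/(1 + 2.079) = 0.5829 J/s.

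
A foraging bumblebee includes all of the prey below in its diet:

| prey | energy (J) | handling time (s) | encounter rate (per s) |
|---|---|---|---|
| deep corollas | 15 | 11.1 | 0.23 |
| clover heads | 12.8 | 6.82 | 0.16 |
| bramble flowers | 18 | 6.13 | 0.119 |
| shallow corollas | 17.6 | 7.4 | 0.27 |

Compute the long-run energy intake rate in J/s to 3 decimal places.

1.681 J/s

R = (0.23×15 + 0.16×12.8 + 0.119×18 + 0.27×17.6) / (1 + 0.23×11.1 + 0.16×6.82 + 0.119×6.13 + 0.27×7.4) = 12.39/7.372 = 1.681 J/s.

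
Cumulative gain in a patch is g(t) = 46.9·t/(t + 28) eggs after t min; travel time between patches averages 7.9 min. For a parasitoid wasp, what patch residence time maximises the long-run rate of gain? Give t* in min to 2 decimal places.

Optimal t* satisfies g'(t*) = g(t*)/(T + t*).
g'(t) = 46.9·28/(t + 28)². Setting 46.9·28/(t+28)² = 46.9t/[(t+28)(7.9+t)] gives 28(7.9+t) = t(t+28), so t² = 28×7.9 = 221.2.
t* = √221.2 = 14.87 min.

14.87 min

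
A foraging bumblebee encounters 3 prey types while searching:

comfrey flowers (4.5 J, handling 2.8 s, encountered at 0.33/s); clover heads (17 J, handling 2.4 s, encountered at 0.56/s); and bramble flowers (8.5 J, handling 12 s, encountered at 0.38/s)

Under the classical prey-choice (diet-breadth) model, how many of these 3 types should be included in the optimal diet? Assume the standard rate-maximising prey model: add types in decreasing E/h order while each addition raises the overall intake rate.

E/h in descending order: clover heads 7.08, comfrey flowers 1.61, bramble flowers 0.708 J/s. The optimal diet is the largest prefix of this list for which every included type satisfies E_i/h_i > R on the types above it.
Rate on top 1: 4.061. comfrey flowers: 1.61 < 4.061 → exclude; stop.
Optimal diet: clover heads — 1 of 3 types.

1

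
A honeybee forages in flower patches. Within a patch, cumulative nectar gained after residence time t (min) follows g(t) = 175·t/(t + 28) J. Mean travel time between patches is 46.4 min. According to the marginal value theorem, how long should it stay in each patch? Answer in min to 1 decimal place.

Optimal t* satisfies g'(t*) = g(t*)/(T + t*).
g'(t) = 175·28/(t + 28)². Setting 175·28/(t+28)² = 175t/[(t+28)(46.4+t)] gives 28(46.4+t) = t(t+28), so t² = 28×46.4 = 1299.
t* = √1299 = 36.04 min.

36.0 min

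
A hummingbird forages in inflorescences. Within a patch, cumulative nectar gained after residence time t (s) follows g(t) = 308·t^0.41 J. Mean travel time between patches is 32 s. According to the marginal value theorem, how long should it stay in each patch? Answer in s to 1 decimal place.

22.2 s

By the marginal value theorem, leave when the instantaneous gain rate g'(t) equals the habitat-wide average g(t)/(T + t).
g'(t) = 0.41·308·t^-0.59. Setting 0.41·308·t^-0.59 = 308·t^0.41/(32+t) gives 0.41(32+t) = t, so 0.59·t = 0.41×32.
t* = 0.41×32/0.59 = 22.24 s.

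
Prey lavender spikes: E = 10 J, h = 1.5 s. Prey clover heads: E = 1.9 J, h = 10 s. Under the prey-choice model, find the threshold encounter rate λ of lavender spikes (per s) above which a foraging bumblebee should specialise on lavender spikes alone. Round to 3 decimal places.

At the threshold, the rate on lavender spikes alone equals the profitability of clover heads: λ·10/(1 + λ·1.5) = 1.9/10 = 0.19.
Rearranging, λ(10 − 0.19×1.5) = 0.19, so λ = 0.19/9.715 = 0.01956 per s.

0.020 per s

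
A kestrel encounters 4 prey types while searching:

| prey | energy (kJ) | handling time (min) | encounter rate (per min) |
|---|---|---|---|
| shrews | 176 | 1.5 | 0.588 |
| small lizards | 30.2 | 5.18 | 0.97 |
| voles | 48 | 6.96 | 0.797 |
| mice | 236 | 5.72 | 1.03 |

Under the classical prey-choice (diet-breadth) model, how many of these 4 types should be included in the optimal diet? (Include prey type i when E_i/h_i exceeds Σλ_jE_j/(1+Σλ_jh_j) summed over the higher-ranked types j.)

1

Rank by E/h (kJ/min): shrews 117, mice 41.3, voles 6.9, small lizards 5.83. Include each in turn until the next type's E/h falls below the running intake rate.
Rate on top 1: 54.99. mice: 41.3 < 54.99 → exclude; stop.
Optimal diet: shrews — 1 of 4 types.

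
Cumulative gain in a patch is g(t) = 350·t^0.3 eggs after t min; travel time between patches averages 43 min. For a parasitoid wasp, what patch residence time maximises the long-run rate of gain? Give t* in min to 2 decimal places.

18.43 min

Optimal t* satisfies g'(t*) = g(t*)/(T + t*).
g'(t) = 0.3·350·t^-0.7. Setting 0.3·350·t^-0.7 = 350·t^0.3/(43+t) gives 0.3(43+t) = t, so 0.70·t = 0.3×43.
t* = 0.3×43/0.70 = 18.43 min.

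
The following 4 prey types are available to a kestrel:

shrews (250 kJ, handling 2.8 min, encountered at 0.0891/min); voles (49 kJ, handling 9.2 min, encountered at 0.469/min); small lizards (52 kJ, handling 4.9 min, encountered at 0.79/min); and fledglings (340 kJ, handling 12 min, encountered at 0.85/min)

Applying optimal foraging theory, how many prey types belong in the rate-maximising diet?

Rank by E/h (kJ/min): shrews 89.3, fledglings 28.3, small lizards 10.6, voles 5.33. Include each in turn until the next type's E/h falls below the running intake rate.
Rate on top 1: 17.83. fledglings: 28.3 > 17.83 → include.
Rate on top 2: 27.19. small lizards: 10.6 < 27.19 → exclude; stop.
Optimal diet: shrews, fledglings — 2 of 4 types.

2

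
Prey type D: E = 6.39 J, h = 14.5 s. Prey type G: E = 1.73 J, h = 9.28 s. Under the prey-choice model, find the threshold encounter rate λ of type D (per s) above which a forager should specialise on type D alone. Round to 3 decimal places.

0.051 per s

At the threshold, the rate on type D alone equals the profitability of type G: λ·6.39/(1 + λ·14.5) = 1.73/9.28 = 0.1864.
Rearranging, λ(6.39 − 0.1864×14.5) = 0.1864, so λ = 0.1864/3.687 = 0.05056 per s.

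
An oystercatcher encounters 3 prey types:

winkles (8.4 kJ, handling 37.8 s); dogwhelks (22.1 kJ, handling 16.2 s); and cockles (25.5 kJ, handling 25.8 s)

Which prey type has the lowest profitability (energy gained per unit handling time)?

Profitability E/h (kJ/s): winkles = 8.4/37.8 = 0.222, dogwhelks = 22.1/16.2 = 1.36, cockles = 25.5/25.8 = 0.988.
Ranked: dogwhelks > cockles > winkles.

winkles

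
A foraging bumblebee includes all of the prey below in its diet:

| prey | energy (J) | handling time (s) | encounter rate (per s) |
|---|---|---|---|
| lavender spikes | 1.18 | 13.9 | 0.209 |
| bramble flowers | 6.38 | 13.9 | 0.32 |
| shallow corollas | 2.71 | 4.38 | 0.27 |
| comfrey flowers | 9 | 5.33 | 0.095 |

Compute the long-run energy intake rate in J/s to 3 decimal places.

0.386 J/s

Energy encountered per unit search time: 0.209×1.18 + 0.32×6.38 + 0.27×2.71 + 0.095×9 = 3.875 J/s.
Handling time per unit search time: 0.209×13.9 + 0.32×13.9 + 0.27×4.38 + 0.095×5.33 = 9.042.
Rate = 3.875/(1 + 9.042) = 0.3859 J/s.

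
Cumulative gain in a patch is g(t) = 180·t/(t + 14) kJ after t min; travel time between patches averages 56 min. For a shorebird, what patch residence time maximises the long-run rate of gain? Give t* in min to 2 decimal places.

28.00 min

By the marginal value theorem, leave when the instantaneous gain rate g'(t) equals the habitat-wide average g(t)/(T + t).
g'(t) = 180·14/(t + 14)². Setting 180·14/(t+14)² = 180t/[(t+14)(56+t)] gives 14(56+t) = t(t+14), so t² = 14×56 = 784.
t* = √784 = 28 min.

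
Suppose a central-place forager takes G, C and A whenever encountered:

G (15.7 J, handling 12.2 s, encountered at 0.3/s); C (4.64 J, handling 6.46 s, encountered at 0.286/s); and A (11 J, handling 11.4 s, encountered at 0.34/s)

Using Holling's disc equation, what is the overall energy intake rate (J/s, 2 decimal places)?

Energy encountered per unit search time: 0.3×15.7 + 0.286×4.64 + 0.34×11 = 9.777 J/s.
Handling time per unit search time: 0.3×12.2 + 0.286×6.46 + 0.34×11.4 = 9.384.
Rate = 9.777/(1 + 9.384) = 0.9416 J/s.

0.94 J/s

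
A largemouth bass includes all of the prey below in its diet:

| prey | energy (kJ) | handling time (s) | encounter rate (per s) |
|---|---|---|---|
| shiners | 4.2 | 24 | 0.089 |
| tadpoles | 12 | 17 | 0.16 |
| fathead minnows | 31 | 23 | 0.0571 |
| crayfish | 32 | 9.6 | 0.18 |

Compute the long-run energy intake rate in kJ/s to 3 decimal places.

Energy encountered per unit search time: 0.089×4.2 + 0.16×12 + 0.0571×31 + 0.18×32 = 9.824 kJ/s.
Handling time per unit search time: 0.089×24 + 0.16×17 + 0.0571×23 + 0.18×9.6 = 7.897.
Rate = 9.824/(1 + 7.897) = 1.104 kJ/s.

1.104 kJ/s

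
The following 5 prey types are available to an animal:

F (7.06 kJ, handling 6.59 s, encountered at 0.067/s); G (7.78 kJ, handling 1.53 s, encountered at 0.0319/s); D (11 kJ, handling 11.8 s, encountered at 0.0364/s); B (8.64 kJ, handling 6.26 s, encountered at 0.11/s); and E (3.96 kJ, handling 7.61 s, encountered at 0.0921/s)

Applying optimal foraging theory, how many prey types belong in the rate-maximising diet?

Rank by E/h (kJ/s): G 5.08, B 1.38, F 1.07, D 0.932, E 0.52. Include each in turn until the next type's E/h falls below the running intake rate.
Rate on top 1: 0.2366. B: 1.38 > 0.2366 → include.
Rate on top 2: 0.6899. F: 1.07 > 0.6899 → include.
Rate on top 3: 0.7672. D: 0.932 > 0.7672 → include.
Rate on top 4: 0.7943. E: 0.52 < 0.7943 → exclude; stop.
Optimal diet: G, B, F, D — 4 of 5 types.

4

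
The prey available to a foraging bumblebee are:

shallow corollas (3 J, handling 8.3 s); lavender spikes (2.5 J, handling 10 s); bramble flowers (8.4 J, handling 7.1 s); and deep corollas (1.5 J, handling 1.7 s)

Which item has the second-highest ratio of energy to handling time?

Profitability E/h (J/s): shallow corollas = 3/8.3 = 0.361, lavender spikes = 2.5/10 = 0.25, bramble flowers = 8.4/7.1 = 1.18, deep corollas = 1.5/1.7 = 0.882.
Ranked: bramble flowers > deep corollas > shallow corollas > lavender spikes.

deep corollas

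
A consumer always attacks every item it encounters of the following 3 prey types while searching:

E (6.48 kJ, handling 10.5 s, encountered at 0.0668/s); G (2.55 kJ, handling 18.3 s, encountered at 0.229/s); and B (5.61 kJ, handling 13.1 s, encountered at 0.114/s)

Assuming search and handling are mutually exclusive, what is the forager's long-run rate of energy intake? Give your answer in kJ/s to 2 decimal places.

0.22 kJ/s

R = (0.0668×6.48 + 0.229×2.55 + 0.114×5.61) / (1 + 0.0668×10.5 + 0.229×18.3 + 0.114×13.1) = 1.656/7.386 = 0.2243 kJ/s.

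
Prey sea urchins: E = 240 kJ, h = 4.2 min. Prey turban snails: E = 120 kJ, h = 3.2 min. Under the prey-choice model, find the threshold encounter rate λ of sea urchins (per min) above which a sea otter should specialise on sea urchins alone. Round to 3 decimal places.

The zero-one rule: include turban snails iff E₂/h₂ > λE₁/(1+λh₁). Equality gives the switch point.
λE₁h₂ = E₂ + λE₂h₁ ⇒ λ = E₂/(E₁h₂ − E₂h₁) = 120/(768 − 504) = 0.4545 per min.

0.455 per min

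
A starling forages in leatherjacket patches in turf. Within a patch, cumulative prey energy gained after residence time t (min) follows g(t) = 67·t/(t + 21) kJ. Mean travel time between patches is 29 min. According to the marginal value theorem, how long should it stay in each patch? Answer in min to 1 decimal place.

24.7 min

By the marginal value theorem, leave when the instantaneous gain rate g'(t) equals the habitat-wide average g(t)/(T + t).
g'(t) = 67·21/(t + 21)². Setting 67·21/(t+21)² = 67t/[(t+21)(29+t)] gives 21(29+t) = t(t+21), so t² = 21×29 = 609.
t* = √609 = 24.68 min.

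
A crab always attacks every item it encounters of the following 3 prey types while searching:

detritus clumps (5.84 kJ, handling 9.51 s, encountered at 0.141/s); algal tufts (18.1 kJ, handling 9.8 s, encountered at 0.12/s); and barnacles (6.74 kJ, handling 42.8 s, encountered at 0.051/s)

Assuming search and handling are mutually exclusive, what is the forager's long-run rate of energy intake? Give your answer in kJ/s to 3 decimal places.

Energy encountered per unit search time: 0.141×5.84 + 0.12×18.1 + 0.051×6.74 = 3.339 kJ/s.
Handling time per unit search time: 0.141×9.51 + 0.12×9.8 + 0.051×42.8 = 4.7.
Rate = 3.339/(1 + 4.7) = 0.5859 kJ/s.

0.586 kJ/s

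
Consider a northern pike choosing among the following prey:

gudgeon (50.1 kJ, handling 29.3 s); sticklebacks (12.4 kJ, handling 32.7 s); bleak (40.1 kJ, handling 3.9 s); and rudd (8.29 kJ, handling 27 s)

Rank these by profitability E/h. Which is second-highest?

gudgeon

In descending order of E/h:
bleak: 40.1/3.9 = 10.3 kJ/s
gudgeon: 50.1/29.3 = 1.71 kJ/s
sticklebacks: 12.4/32.7 = 0.379 kJ/s
rudd: 8.29/27 = 0.307 kJ/s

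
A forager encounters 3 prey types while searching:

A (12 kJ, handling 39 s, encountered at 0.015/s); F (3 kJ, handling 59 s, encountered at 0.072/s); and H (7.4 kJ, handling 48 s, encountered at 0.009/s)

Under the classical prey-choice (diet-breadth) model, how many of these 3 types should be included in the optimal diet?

E/h in descending order: A 0.308, H 0.154, F 0.0508 kJ/s. The optimal diet is the largest prefix of this list for which every included type satisfies E_i/h_i > R on the types above it.
Rate on top 1: 0.1136. H: 0.154 > 0.1136 → include.
Rate on top 2: 0.1223. F: 0.0508 < 0.1223 → exclude; stop.
Optimal diet: A, H — 2 of 3 types.

2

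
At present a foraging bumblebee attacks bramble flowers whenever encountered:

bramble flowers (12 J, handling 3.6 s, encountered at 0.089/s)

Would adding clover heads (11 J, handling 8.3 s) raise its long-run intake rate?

Intake rate on the current diet: R = (0.089×12) / (1 + 0.089×3.6) = 1.068/1.32 = 0.8088 J/s.
Profitability of clover heads: 11/8.3 = 1.325 J/s.
Since 1.325 > R, including clover heads increases the long-run rate.

Yes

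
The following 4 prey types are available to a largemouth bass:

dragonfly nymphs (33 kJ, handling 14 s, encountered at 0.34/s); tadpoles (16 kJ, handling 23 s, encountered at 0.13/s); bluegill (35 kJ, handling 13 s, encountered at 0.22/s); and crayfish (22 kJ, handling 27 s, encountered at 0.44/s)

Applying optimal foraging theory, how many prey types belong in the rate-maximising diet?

2

Rank by E/h (kJ/s): bluegill 2.69, dragonfly nymphs 2.36, crayfish 0.815, tadpoles 0.696. Include each in turn until the next type's E/h falls below the running intake rate.
Rate on top 1: 1.995. dragonfly nymphs: 2.36 > 1.995 → include.
Rate on top 2: 2.195. crayfish: 0.815 < 2.195 → exclude; stop.
Optimal diet: bluegill, dragonfly nymphs — 2 of 4 types.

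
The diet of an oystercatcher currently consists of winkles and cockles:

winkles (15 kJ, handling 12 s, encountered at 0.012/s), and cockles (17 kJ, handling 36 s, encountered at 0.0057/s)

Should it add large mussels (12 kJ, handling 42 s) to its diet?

On winkles and cockles alone, R = ΣλE/(1+Σλh) = 0.2769/1.349 = 0.2052 kJ/s.
large mussels: E/h = 12/42 = 0.2857 kJ/s.
Since 0.2857 > R, including large mussels increases the long-run rate.

Yes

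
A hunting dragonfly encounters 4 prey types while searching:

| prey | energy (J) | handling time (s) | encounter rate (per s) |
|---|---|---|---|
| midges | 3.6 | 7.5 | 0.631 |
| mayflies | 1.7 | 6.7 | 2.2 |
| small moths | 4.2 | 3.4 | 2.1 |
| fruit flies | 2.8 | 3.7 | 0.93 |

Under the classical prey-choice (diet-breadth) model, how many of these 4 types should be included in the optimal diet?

1

Rank by E/h (J/s): small moths 1.24, fruit flies 0.757, midges 0.48, mayflies 0.254. Include each in turn until the next type's E/h falls below the running intake rate.
Rate on top 1: 1.084. fruit flies: 0.757 < 1.084 → exclude; stop.
Optimal diet: small moths — 1 of 4 types.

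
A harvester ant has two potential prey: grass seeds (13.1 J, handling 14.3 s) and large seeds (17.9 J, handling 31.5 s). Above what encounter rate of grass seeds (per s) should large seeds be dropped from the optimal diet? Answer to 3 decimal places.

Drop large seeds once their profitability E₂/h₂ falls below the rate achievable on grass seeds alone: E₂/h₂ = λE₁/(1 + λh₁).
Solve for λ: λE₁h₂ = E₂(1 + λh₁) → λ(E₁h₂ − E₂h₁) = E₂ → λ = E₂/(E₁h₂ − E₂h₁).
λ = 17.9/(13.1×31.5 − 17.9×14.3) = 17.9/156.7 = 0.1142 per s.

0.114 per s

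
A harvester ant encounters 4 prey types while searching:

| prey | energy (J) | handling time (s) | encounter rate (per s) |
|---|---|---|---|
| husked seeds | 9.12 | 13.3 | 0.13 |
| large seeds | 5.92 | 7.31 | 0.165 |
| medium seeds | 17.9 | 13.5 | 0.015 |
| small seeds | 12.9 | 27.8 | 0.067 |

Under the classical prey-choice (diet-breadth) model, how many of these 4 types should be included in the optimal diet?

3

Profitabilities (E/h, J/s): medium seeds 1.33, large seeds 0.81, husked seeds 0.686, small seeds 0.464. Add prey in this order while the next type's profitability exceeds the intake rate on those already taken.
Rate on top 1: 0.2233. large seeds: 0.81 > 0.2233 → include.
Rate on top 2: 0.517. husked seeds: 0.686 > 0.517 → include.
Rate on top 3: 0.5875. small seeds: 0.464 < 0.5875 → exclude; stop.
Optimal diet: medium seeds, large seeds, husked seeds — 3 of 4 types.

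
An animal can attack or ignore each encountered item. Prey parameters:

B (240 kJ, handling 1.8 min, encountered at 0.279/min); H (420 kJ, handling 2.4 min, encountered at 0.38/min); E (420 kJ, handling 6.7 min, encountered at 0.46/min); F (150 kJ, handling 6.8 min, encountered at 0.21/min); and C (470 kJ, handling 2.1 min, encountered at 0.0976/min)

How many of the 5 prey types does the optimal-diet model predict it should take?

3

Profitabilities (E/h, kJ/min): C 224, H 175, B 133, E 62.7, F 22.1. Add prey in this order while the next type's profitability exceeds the intake rate on those already taken.
Rate on top 1: 38.07. H: 175 > 38.07 → include.
Rate on top 2: 97.06. B: 133 > 97.06 → include.
Rate on top 3: 104. E: 62.7 < 104 → exclude; stop.
Optimal diet: C, H, B — 3 of 5 types.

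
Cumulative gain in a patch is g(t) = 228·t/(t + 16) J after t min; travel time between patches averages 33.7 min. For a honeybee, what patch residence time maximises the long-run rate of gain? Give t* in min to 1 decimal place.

23.2 min

Maximise g(t)/(T+t): set derivative to zero → g'(t)(T+t) = g(t).
g'(t) = 228·16/(t + 16)². Setting 228·16/(t+16)² = 228t/[(t+16)(33.7+t)] gives 16(33.7+t) = t(t+16), so t² = 16×33.7 = 539.2.
t* = √539.2 = 23.22 min.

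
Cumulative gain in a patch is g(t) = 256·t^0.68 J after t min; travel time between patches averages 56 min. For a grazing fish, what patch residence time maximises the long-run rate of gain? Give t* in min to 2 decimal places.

119.00 min

Optimal t* satisfies g'(t*) = g(t*)/(T + t*).
g'(t) = 0.68·256·t^-0.32. Setting 0.68·256·t^-0.32 = 256·t^0.68/(56+t) gives 0.68(56+t) = t, so 0.32·t = 0.68×56.
t* = 0.68×56/0.32 = 119 min.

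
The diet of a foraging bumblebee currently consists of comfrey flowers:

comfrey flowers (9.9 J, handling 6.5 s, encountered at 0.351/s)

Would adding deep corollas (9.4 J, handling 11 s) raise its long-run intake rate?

Intake rate on the current diet: R = (0.351×9.9) / (1 + 0.351×6.5) = 3.475/3.281 = 1.059 J/s.
Profitability of deep corollas: 9.4/11 = 0.8545 J/s.
Since 0.8545 < R, time spent handling deep corollas is better spent searching.

No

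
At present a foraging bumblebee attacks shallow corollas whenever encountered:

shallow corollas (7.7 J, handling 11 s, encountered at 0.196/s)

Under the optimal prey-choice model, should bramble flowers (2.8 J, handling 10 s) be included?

No

On shallow corollas alone, R = ΣλE/(1+Σλh) = 1.509/3.156 = 0.4782 J/s.
Profitability of bramble flowers: 2.8/10 = 0.28 J/s.
0.28 < 0.4782, so adding bramble flowers would lower the average — exclude it.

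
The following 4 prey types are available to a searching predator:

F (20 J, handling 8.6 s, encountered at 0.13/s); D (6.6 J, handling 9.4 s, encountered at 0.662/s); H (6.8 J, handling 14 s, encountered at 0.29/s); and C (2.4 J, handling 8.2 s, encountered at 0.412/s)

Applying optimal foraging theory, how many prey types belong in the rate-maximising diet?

1

E/h in descending order: F 2.33, D 0.702, H 0.486, C 0.293 J/s. The optimal diet is the largest prefix of this list for which every included type satisfies E_i/h_i > R on the types above it.
Rate on top 1: 1.228. D: 0.702 < 1.228 → exclude; stop.
Optimal diet: F — 1 of 4 types.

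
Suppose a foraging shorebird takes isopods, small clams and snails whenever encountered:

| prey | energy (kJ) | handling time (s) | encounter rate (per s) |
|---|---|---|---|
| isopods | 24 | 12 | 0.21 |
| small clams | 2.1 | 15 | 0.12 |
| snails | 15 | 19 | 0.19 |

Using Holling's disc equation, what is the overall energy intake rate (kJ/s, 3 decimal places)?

0.912 kJ/s

R = (0.21×24 + 0.12×2.1 + 0.19×15) / (1 + 0.21×12 + 0.12×15 + 0.19×19) = 8.142/8.93 = 0.9118 kJ/s.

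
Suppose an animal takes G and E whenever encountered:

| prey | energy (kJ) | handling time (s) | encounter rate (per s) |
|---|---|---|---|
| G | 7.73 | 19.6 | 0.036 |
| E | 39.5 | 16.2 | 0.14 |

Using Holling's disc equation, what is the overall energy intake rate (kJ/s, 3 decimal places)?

R = Σλ_iE_i / (1 + Σλ_ih_i)
Numerator: 0.036×7.73 + 0.14×39.5 = 5.808
Denominator: 1 + 0.036×19.6 + 0.14×16.2 = 3.974
R = 5.808/3.974 = 1.462 kJ/s

1.462 kJ/s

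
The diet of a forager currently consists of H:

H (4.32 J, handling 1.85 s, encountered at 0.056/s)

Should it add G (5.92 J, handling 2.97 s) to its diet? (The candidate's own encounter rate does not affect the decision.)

Intake rate on the current diet: R = (0.056×4.32) / (1 + 0.056×1.85) = 0.2419/1.104 = 0.2192 J/s.
Profitability of G: 5.92/2.97 = 1.993 J/s.
Since 1.993 > R, including G increases the long-run rate.

Yes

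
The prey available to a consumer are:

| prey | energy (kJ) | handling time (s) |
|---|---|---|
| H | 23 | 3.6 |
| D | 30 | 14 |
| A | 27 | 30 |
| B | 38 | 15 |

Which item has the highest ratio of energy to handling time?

H

In descending order of E/h:
H: 23/3.6 = 6.39 kJ/s
B: 38/15 = 2.53 kJ/s
D: 30/14 = 2.14 kJ/s
A: 27/30 = 0.9 kJ/s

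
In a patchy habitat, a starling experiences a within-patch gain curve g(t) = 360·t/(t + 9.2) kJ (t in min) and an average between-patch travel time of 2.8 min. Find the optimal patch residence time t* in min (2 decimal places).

Optimal t* satisfies g'(t*) = g(t*)/(T + t*).
g'(t) = 360·9.2/(t + 9.2)². Setting 360·9.2/(t+9.2)² = 360t/[(t+9.2)(2.8+t)] gives 9.2(2.8+t) = t(t+9.2), so t² = 9.2×2.8 = 25.76.
t* = √25.76 = 5.075 min.

5.08 min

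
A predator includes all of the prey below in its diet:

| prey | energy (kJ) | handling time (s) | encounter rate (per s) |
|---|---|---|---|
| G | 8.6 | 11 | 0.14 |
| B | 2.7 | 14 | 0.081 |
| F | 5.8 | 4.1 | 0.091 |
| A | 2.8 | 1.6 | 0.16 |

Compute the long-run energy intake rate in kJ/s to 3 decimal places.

0.557 kJ/s

R = Σλ_iE_i / (1 + Σλ_ih_i)
Numerator: 0.14×8.6 + 0.081×2.7 + 0.091×5.8 + 0.16×2.8 = 2.398
Denominator: 1 + 0.14×11 + 0.081×14 + 0.091×4.1 + 0.16×1.6 = 4.303
R = 2.398/4.303 = 0.5574 kJ/s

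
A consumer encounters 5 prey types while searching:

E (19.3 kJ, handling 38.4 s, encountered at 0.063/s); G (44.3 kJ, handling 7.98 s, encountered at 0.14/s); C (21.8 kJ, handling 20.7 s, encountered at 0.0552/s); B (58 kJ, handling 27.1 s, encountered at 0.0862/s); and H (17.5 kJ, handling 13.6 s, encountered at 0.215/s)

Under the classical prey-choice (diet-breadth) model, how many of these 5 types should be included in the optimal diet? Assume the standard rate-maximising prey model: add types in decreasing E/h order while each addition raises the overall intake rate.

Profitabilities (E/h, kJ/s): G 5.55, B 2.14, H 1.29, C 1.05, E 0.503. Add prey in this order while the next type's profitability exceeds the intake rate on those already taken.
Rate on top 1: 2.929. B: 2.14 < 2.929 → exclude; stop.
Optimal diet: G — 1 of 5 types.

1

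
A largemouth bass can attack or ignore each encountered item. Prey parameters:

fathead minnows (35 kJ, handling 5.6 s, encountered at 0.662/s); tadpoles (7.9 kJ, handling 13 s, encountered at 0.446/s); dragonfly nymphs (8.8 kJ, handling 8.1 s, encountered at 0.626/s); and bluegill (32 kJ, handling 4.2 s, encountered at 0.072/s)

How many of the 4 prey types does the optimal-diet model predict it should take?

Profitabilities (E/h, kJ/s): bluegill 7.62, fathead minnows 6.25, dragonfly nymphs 1.09, tadpoles 0.608. Add prey in this order while the next type's profitability exceeds the intake rate on those already taken.
Rate on top 1: 1.769. fathead minnows: 6.25 > 1.769 → include.
Rate on top 2: 5.085. dragonfly nymphs: 1.09 < 5.085 → exclude; stop.
Optimal diet: bluegill, fathead minnows — 2 of 4 types.

2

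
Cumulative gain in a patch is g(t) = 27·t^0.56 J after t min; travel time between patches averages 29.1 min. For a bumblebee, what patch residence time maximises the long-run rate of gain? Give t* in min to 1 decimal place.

Optimal t* satisfies g'(t*) = g(t*)/(T + t*).
g'(t) = 0.56·27·t^-0.44. Setting 0.56·27·t^-0.44 = 27·t^0.56/(29.1+t) gives 0.56(29.1+t) = t, so 0.44·t = 0.56×29.1.
t* = 0.56×29.1/0.44 = 37.04 min.

37.0 min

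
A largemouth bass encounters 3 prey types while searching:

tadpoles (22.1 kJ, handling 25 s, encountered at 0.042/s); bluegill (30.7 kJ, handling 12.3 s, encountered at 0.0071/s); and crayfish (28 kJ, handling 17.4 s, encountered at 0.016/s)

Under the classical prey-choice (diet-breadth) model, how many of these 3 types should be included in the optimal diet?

E/h in descending order: bluegill 2.5, crayfish 1.61, tadpoles 0.884 kJ/s. The optimal diet is the largest prefix of this list for which every included type satisfies E_i/h_i > R on the types above it.
Rate on top 1: 0.2005. crayfish: 1.61 > 0.2005 → include.
Rate on top 2: 0.4876. tadpoles: 0.884 > 0.4876 → include.
Optimal diet: bluegill, crayfish, tadpoles — 3 of 3 types.

3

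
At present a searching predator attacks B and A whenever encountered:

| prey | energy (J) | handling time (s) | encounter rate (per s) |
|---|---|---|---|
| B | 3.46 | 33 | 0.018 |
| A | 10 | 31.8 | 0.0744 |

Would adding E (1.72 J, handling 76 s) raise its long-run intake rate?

On B and A alone, R = ΣλE/(1+Σλh) = 0.8063/3.96 = 0.2036 J/s.
Profitability of E: 1.72/76 = 0.02263 J/s.
0.02263 < 0.2036, so adding E would lower the average — exclude it.

No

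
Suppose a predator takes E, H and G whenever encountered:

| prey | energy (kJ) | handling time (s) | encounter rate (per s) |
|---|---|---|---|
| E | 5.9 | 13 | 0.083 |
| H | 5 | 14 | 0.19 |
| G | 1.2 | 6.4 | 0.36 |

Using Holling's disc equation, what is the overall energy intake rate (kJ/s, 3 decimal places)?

0.266 kJ/s

Energy encountered per unit search time: 0.083×5.9 + 0.19×5 + 0.36×1.2 = 1.872 kJ/s.
Handling time per unit search time: 0.083×13 + 0.19×14 + 0.36×6.4 = 6.043.
Rate = 1.872/(1 + 6.043) = 0.2658 kJ/s.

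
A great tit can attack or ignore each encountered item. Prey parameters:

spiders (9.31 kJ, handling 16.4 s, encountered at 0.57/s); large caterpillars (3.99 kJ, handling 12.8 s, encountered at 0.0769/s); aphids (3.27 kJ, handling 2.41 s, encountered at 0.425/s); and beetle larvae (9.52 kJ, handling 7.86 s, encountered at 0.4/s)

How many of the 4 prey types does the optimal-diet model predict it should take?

2

Rank by E/h (kJ/s): aphids 1.36, beetle larvae 1.21, spiders 0.568, large caterpillars 0.312. Include each in turn until the next type's E/h falls below the running intake rate.
Rate on top 1: 0.6866. beetle larvae: 1.21 > 0.6866 → include.
Rate on top 2: 1.006. spiders: 0.568 < 1.006 → exclude; stop.
Optimal diet: aphids, beetle larvae — 2 of 4 types.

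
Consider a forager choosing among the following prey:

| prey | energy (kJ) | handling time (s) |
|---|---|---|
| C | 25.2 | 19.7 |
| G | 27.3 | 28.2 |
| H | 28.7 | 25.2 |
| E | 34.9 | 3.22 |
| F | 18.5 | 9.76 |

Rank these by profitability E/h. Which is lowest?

In descending order of E/h:
E: 34.9/3.22 = 10.8 kJ/s
F: 18.5/9.76 = 1.9 kJ/s
C: 25.2/19.7 = 1.28 kJ/s
H: 28.7/25.2 = 1.14 kJ/s
G: 27.3/28.2 = 0.968 kJ/s

G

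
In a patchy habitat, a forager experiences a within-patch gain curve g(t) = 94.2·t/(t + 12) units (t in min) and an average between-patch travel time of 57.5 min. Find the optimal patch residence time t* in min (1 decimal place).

Optimal t* satisfies g'(t*) = g(t*)/(T + t*).
g'(t) = 94.2·12/(t + 12)². Setting 94.2·12/(t+12)² = 94.2t/[(t+12)(57.5+t)] gives 12(57.5+t) = t(t+12), so t² = 12×57.5 = 690.
t* = √690 = 26.27 min.

26.3 min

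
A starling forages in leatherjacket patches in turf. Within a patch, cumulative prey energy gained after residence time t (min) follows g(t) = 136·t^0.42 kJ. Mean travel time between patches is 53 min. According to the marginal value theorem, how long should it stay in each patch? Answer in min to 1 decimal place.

38.4 min

Maximise g(t)/(T+t): set derivative to zero → g'(t)(T+t) = g(t).
g'(t) = 0.42·136·t^-0.58. Setting 0.42·136·t^-0.58 = 136·t^0.42/(53+t) gives 0.42(53+t) = t, so 0.58·t = 0.42×53.
t* = 0.42×53/0.58 = 38.38 min.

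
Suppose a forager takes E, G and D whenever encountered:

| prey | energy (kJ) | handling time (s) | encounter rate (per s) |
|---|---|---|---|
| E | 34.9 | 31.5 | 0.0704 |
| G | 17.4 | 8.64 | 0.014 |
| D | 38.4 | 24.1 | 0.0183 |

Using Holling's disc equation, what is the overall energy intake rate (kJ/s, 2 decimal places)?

Energy encountered per unit search time: 0.0704×34.9 + 0.014×17.4 + 0.0183×38.4 = 3.403 kJ/s.
Handling time per unit search time: 0.0704×31.5 + 0.014×8.64 + 0.0183×24.1 = 2.78.
Rate = 3.403/(1 + 2.78) = 0.9004 kJ/s.

0.90 kJ/s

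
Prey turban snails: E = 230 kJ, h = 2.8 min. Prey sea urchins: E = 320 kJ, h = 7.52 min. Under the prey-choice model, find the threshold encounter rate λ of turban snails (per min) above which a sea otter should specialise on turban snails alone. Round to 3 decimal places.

0.384 per min

At the threshold, the rate on turban snails alone equals the profitability of sea urchins: λ·230/(1 + λ·2.8) = 320/7.52 = 42.55.
Rearranging, λ(230 − 42.55×2.8) = 42.55, so λ = 42.55/110.9 = 0.3839 per min.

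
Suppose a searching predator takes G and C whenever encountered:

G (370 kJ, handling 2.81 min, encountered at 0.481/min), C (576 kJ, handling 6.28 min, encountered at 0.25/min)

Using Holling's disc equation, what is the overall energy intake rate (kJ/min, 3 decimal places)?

82.101 kJ/min

R = (0.481×370 + 0.25×576) / (1 + 0.481×2.81 + 0.25×6.28) = 322/3.922 = 82.1 kJ/min.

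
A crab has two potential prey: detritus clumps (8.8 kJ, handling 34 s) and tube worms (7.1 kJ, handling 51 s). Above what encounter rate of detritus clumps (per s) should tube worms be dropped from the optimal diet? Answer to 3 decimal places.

0.034 per s

At the threshold, the rate on detritus clumps alone equals the profitability of tube worms: λ·8.8/(1 + λ·34) = 7.1/51 = 0.1392.
Rearranging, λ(8.8 − 0.1392×34) = 0.1392, so λ = 0.1392/4.067 = 0.03423 per s.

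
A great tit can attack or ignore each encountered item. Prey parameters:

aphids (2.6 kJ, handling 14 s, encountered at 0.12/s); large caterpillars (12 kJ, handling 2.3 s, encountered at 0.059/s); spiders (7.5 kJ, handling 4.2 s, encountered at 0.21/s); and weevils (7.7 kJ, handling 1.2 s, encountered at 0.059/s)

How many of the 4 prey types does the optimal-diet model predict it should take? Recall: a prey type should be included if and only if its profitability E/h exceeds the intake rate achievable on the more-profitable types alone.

3

Profitabilities (E/h, kJ/s): weevils 6.42, large caterpillars 5.22, spiders 1.79, aphids 0.186. Add prey in this order while the next type's profitability exceeds the intake rate on those already taken.
Rate on top 1: 0.4243. large caterpillars: 5.22 > 0.4243 → include.
Rate on top 2: 0.9634. spiders: 1.79 > 0.9634 → include.
Rate on top 3: 1.311. aphids: 0.186 < 1.311 → exclude; stop.
Optimal diet: weevils, large caterpillars, spiders — 3 of 4 types.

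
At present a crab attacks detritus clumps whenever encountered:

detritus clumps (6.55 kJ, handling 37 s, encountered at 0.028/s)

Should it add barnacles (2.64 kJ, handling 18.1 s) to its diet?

Yes

Intake rate on the current diet: R = (0.028×6.55) / (1 + 0.028×37) = 0.1834/2.036 = 0.09008 kJ/s.
Profitability of barnacles: 2.64/18.1 = 0.1459 kJ/s.
Since 0.1459 > R, including barnacles increases the long-run rate.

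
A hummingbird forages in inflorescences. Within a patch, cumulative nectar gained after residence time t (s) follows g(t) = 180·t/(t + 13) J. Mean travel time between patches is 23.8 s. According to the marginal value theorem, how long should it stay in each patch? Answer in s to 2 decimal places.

By the marginal value theorem, leave when the instantaneous gain rate g'(t) equals the habitat-wide average g(t)/(T + t).
g'(t) = 180·13/(t + 13)². Setting 180·13/(t+13)² = 180t/[(t+13)(23.8+t)] gives 13(23.8+t) = t(t+13), so t² = 13×23.8 = 309.4.
t* = √309.4 = 17.59 s.

17.59 s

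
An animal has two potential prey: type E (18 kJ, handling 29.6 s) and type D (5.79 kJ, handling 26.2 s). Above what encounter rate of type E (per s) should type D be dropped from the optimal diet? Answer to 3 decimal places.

0.019 per s

The zero-one rule: include type D iff E₂/h₂ > λE₁/(1+λh₁). Equality gives the switch point.
λE₁h₂ = E₂ + λE₂h₁ ⇒ λ = E₂/(E₁h₂ − E₂h₁) = 5.79/(471.6 − 171.4) = 0.01929 per s.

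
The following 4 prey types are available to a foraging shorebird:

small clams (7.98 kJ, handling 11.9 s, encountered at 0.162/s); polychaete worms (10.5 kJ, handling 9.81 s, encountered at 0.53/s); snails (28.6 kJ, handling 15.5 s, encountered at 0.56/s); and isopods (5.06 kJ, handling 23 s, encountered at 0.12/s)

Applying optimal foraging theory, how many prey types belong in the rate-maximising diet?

Rank by E/h (kJ/s): snails 1.85, polychaete worms 1.07, small clams 0.671, isopods 0.22. Include each in turn until the next type's E/h falls below the running intake rate.
Rate on top 1: 1.655. polychaete worms: 1.07 < 1.655 → exclude; stop.
Optimal diet: snails — 1 of 4 types.

1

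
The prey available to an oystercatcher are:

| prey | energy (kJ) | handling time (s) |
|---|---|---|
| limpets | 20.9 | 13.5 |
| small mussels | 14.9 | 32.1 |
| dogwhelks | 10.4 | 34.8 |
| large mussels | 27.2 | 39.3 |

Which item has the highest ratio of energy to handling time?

limpets

In descending order of E/h:
limpets: 20.9/13.5 = 1.55 kJ/s
large mussels: 27.2/39.3 = 0.692 kJ/s
small mussels: 14.9/32.1 = 0.464 kJ/s
dogwhelks: 10.4/34.8 = 0.299 kJ/s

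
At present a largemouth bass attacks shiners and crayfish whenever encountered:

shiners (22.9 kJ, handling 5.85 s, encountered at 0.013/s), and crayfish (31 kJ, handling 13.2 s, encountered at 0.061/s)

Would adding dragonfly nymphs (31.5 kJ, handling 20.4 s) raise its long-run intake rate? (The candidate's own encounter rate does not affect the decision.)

Yes

Current rate: (0.013×22.9 + 0.061×31)/(1 + 0.013×5.85 + 0.061×13.2) = 1.163 kJ/s.
Profitability of dragonfly nymphs: 31.5/20.4 = 1.544 kJ/s.
Since 1.544 > R, including dragonfly nymphs increases the long-run rate.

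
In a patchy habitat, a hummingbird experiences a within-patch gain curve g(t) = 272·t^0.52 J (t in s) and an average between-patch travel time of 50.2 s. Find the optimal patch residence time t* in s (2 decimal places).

Optimal t* satisfies g'(t*) = g(t*)/(T + t*).
g'(t) = 0.52·272·t^-0.48. Setting 0.52·272·t^-0.48 = 272·t^0.52/(50.2+t) gives 0.52(50.2+t) = t, so 0.48·t = 0.52×50.2.
t* = 0.52×50.2/0.48 = 54.38 s.

54.38 s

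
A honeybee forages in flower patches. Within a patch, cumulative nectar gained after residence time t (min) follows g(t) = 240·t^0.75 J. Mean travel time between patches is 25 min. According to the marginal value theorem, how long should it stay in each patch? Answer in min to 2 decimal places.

75.00 min

Maximise g(t)/(T+t): set derivative to zero → g'(t)(T+t) = g(t).
g'(t) = 0.75·240·t^-0.25. Setting 0.75·240·t^-0.25 = 240·t^0.75/(25+t) gives 0.75(25+t) = t, so 0.25·t = 0.75×25.
t* = 0.75×25/0.25 = 75 min.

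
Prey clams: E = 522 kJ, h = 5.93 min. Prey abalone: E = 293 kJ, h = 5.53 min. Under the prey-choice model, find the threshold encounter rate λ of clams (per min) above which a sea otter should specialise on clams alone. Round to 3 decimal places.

0.255 per min

At the threshold, the rate on clams alone equals the profitability of abalone: λ·522/(1 + λ·5.93) = 293/5.53 = 52.98.
Rearranging, λ(522 − 52.98×5.93) = 52.98, so λ = 52.98/207.8 = 0.255 per min.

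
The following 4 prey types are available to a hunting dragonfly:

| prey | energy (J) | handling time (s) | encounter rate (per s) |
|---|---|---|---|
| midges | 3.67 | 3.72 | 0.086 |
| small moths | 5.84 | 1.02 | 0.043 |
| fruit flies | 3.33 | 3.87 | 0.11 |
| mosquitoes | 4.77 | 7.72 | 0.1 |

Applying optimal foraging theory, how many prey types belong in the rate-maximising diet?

E/h in descending order: small moths 5.73, midges 0.987, fruit flies 0.86, mosquitoes 0.618 J/s. The optimal diet is the largest prefix of this list for which every included type satisfies E_i/h_i > R on the types above it.
Rate on top 1: 0.2406. midges: 0.987 > 0.2406 → include.
Rate on top 2: 0.4156. fruit flies: 0.86 > 0.4156 → include.
Rate on top 3: 0.5214. mosquitoes: 0.618 > 0.5214 → include.
Optimal diet: small moths, midges, fruit flies, mosquitoes — 4 of 4 types.

4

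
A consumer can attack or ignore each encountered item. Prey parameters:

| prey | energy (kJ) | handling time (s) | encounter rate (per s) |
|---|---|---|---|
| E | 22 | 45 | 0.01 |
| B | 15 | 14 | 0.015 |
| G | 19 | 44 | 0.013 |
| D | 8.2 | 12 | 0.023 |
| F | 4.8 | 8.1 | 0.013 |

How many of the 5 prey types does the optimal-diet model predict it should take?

5

Rank by E/h (kJ/s): B 1.07, D 0.683, F 0.593, E 0.489, G 0.432. Include each in turn until the next type's E/h falls below the running intake rate.
Rate on top 1: 0.186. D: 0.683 > 0.186 → include.
Rate on top 2: 0.2783. F: 0.593 > 0.2783 → include.
Rate on top 3: 0.2991. E: 0.489 > 0.2991 → include.
Rate on top 4: 0.341. G: 0.432 > 0.341 → include.
Optimal diet: B, D, F, E, G — 5 of 5 types.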